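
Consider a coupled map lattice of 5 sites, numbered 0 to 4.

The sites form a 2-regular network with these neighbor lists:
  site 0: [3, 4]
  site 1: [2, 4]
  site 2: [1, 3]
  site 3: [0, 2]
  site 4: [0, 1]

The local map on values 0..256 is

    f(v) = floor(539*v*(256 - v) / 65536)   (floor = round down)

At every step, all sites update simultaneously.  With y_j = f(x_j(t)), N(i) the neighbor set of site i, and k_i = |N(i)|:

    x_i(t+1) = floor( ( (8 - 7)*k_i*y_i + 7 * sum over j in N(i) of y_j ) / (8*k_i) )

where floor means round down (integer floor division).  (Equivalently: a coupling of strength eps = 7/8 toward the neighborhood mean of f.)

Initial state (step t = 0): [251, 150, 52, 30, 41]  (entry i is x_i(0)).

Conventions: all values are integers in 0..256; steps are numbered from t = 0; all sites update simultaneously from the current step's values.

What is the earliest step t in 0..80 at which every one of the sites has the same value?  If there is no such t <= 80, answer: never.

Simulating step by step:
t=0: [251, 150, 52, 30, 41]  (not all equal)
t=1: [56, 85, 91, 49, 70]  (not all equal)
t=2: [94, 115, 103, 104, 105]  (not all equal)
t=3: [129, 129, 131, 127, 129]  (not all equal)
t=4: [134, 134, 134, 134, 134]  (all equal)

Answer: 4
Key observation: Synchronization is absorbing here: once all sites are equal they stay equal, and step 4 is the first all-equal step.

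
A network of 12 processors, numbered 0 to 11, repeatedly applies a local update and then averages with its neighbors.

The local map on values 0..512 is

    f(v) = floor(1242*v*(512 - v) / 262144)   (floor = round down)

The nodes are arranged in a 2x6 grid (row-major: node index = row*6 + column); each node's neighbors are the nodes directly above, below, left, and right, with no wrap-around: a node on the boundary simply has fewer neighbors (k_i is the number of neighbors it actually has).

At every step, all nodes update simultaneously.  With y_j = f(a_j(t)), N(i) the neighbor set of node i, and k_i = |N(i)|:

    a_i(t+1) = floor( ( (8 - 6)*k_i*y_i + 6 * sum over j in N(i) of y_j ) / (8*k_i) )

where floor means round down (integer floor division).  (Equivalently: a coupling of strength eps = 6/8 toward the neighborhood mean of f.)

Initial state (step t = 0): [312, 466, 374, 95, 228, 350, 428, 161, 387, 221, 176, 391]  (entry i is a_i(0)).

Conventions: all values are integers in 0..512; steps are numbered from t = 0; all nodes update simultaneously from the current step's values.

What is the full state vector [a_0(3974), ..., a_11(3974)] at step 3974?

Answer: [300, 300, 300, 301, 301, 301, 300, 300, 300, 301, 301, 301]
Key observation: The state at step 5, [301, 301, 300, 300, 300, 300, 301, 301, 300, 300, 300, 300], reappears at step 7: the system is in a cycle of period 2 from step 5 on.  Therefore the state at step 3974 equals the state at step 5 + ((3974 - 5) mod 2) = 6, which is [300, 300, 300, 301, 301, 301, 300, 300, 300, 301, 301, 301].

Derivation:
t=0: [312, 466, 374, 95, 228, 350, 428, 161, 387, 221, 176, 391]
t=1: [175, 226, 190, 260, 260, 265, 253, 191, 261, 250, 278, 261]
t=2: [300, 291, 303, 304, 309, 310, 290, 304, 299, 309, 309, 309]
t=3: [303, 301, 301, 298, 297, 296, 301, 302, 299, 298, 297, 296]
t=4: [300, 300, 300, 301, 302, 302, 300, 300, 300, 301, 302, 302]
t=5: [301, 301, 300, 300, 300, 300, 301, 301, 300, 300, 300, 300]
t=6: [300, 300, 300, 301, 301, 301, 300, 300, 300, 301, 301, 301]
t=7: [301, 301, 300, 300, 300, 300, 301, 301, 300, 300, 300, 300]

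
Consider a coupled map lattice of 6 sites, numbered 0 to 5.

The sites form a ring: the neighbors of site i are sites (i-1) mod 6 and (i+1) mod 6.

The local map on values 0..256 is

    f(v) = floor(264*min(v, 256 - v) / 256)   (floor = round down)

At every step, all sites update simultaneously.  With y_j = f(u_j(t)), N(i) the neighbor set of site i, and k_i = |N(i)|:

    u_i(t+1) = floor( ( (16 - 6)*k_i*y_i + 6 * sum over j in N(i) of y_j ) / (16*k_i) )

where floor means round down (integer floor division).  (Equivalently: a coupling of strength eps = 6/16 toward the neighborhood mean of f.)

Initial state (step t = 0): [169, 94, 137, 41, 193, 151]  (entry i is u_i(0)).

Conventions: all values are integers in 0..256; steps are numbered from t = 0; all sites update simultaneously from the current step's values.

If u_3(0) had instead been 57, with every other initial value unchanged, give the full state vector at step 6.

Answer: [104, 106, 102, 94, 92, 97]
Key observation: This trace re-runs the system from the modified initial state.

Derivation:
t=0: [169, 94, 137, 57, 193, 151]
t=1: [93, 99, 105, 71, 71, 96]
t=2: [97, 101, 100, 79, 77, 93]
t=3: [99, 103, 99, 84, 82, 92]
t=4: [101, 104, 99, 88, 86, 93]
t=5: [102, 105, 100, 91, 89, 95]
t=6: [104, 106, 102, 94, 92, 97]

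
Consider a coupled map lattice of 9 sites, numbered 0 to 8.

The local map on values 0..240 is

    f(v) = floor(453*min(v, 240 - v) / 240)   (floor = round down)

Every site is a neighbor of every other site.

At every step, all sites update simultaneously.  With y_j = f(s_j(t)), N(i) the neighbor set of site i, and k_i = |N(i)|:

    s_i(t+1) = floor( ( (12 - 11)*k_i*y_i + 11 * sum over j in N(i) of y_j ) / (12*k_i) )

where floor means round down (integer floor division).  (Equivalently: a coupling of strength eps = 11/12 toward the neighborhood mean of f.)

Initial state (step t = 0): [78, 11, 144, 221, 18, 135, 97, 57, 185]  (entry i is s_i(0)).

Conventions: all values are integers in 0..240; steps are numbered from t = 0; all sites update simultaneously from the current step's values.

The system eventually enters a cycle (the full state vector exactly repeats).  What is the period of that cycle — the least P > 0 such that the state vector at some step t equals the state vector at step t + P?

Answer: 7
Key observation: The state at step 16, [62, 62, 62, 62, 62, 62, 62, 62, 62], reappears at step 23 — and no state repeats earlier — so the cycle the system enters has period 7.

Derivation:
t=0: [78, 11, 144, 221, 18, 135, 97, 57, 185]
t=1: [110, 114, 109, 114, 114, 109, 109, 112, 112]
t=2: [209, 209, 210, 209, 209, 210, 210, 209, 209]
t=3: [57, 57, 57, 57, 57, 57, 57, 57, 57]
t=4: [107, 107, 107, 107, 107, 107, 107, 107, 107]
t=5: [201, 201, 201, 201, 201, 201, 201, 201, 201]
t=6: [73, 73, 73, 73, 73, 73, 73, 73, 73]
t=7: [137, 137, 137, 137, 137, 137, 137, 137, 137]
t=8: [194, 194, 194, 194, 194, 194, 194, 194, 194]
t=9: [86, 86, 86, 86, 86, 86, 86, 86, 86]
t=10: [162, 162, 162, 162, 162, 162, 162, 162, 162]
t=11: [147, 147, 147, 147, 147, 147, 147, 147, 147]
t=12: [175, 175, 175, 175, 175, 175, 175, 175, 175]
t=13: [122, 122, 122, 122, 122, 122, 122, 122, 122]
t=14: [222, 222, 222, 222, 222, 222, 222, 222, 222]
t=15: [33, 33, 33, 33, 33, 33, 33, 33, 33]
t=16: [62, 62, 62, 62, 62, 62, 62, 62, 62]
t=17: [117, 117, 117, 117, 117, 117, 117, 117, 117]
t=18: [220, 220, 220, 220, 220, 220, 220, 220, 220]
t=19: [37, 37, 37, 37, 37, 37, 37, 37, 37]
t=20: [69, 69, 69, 69, 69, 69, 69, 69, 69]
t=21: [130, 130, 130, 130, 130, 130, 130, 130, 130]
t=22: [207, 207, 207, 207, 207, 207, 207, 207, 207]
t=23: [62, 62, 62, 62, 62, 62, 62, 62, 62]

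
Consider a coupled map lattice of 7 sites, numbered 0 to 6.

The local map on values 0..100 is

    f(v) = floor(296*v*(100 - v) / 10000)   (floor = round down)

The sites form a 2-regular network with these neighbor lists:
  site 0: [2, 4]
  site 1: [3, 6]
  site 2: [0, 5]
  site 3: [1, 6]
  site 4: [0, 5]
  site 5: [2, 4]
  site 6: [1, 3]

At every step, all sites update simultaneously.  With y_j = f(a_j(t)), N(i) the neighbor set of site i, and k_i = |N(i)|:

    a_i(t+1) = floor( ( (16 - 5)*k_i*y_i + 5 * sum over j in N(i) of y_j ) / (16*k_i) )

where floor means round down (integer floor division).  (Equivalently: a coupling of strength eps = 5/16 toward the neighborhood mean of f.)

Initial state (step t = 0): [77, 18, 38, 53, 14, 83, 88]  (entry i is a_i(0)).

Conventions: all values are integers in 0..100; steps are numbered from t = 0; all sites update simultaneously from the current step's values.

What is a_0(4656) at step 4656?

Simulating step by step:
t=0: [77, 18, 38, 53, 14, 83, 88]
t=1: [52, 45, 61, 61, 38, 44, 39]
t=2: [71, 72, 70, 70, 70, 71, 70]
t=3: [60, 59, 61, 61, 61, 60, 61]
t=4: [70, 70, 70, 70, 70, 70, 70]
t=5: [62, 62, 62, 62, 62, 62, 62]
t=6: [69, 69, 69, 69, 69, 69, 69]
t=7: [63, 63, 63, 63, 63, 63, 63]
t=8: [68, 68, 68, 68, 68, 68, 68]
t=9: [64, 64, 64, 64, 64, 64, 64]
t=10: [68, 68, 68, 68, 68, 68, 68]

Answer: a_0(4656) = 68
Key observation: The state at step 8, [68, 68, 68, 68, 68, 68, 68], reappears at step 10: the system is in a cycle of period 2 from step 8 on.  Therefore the state at step 4656 equals the state at step 8 + ((4656 - 8) mod 2) = 8, which is [68, 68, 68, 68, 68, 68, 68].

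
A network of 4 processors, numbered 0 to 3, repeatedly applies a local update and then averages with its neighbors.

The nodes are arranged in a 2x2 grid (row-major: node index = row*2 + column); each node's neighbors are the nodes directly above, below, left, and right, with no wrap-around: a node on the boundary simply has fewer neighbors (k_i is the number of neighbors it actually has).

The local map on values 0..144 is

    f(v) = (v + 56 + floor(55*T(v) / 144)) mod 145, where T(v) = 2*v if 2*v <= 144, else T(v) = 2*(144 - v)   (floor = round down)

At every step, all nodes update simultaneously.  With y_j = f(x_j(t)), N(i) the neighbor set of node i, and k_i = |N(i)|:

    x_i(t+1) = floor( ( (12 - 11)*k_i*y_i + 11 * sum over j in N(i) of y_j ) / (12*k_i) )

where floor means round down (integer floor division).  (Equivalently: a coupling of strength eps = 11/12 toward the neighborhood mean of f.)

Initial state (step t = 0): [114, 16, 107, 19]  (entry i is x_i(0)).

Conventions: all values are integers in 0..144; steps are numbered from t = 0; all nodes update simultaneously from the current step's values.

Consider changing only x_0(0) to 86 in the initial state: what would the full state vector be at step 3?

Simulating step by step:
t=0: [86, 16, 107, 19]
t=1: [63, 66, 63, 67]
t=2: [24, 25, 25, 24]
t=3: [99, 98, 98, 99]

Answer: [99, 98, 98, 99]
Key observation: This trace re-runs the system from the modified initial state.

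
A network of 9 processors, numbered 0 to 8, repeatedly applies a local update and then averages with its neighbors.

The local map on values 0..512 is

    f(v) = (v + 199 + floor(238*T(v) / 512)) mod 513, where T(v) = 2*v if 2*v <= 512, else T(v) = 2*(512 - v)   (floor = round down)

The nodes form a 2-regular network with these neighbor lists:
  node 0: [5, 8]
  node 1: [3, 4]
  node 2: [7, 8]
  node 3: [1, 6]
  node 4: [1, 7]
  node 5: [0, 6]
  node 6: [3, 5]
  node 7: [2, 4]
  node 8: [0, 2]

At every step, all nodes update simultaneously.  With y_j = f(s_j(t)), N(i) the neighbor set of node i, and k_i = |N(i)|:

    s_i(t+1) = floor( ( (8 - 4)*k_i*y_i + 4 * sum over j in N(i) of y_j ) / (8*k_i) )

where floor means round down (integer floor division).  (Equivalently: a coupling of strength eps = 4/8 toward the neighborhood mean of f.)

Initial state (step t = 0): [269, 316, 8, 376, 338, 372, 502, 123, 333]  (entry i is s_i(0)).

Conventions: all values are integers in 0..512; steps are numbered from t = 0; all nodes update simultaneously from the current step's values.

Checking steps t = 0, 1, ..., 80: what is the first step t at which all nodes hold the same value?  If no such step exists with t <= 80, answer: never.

Simulating step by step:
t=0: [269, 316, 8, 376, 338, 372, 502, 123, 333]  (not all equal)
t=1: [183, 185, 262, 189, 247, 188, 192, 317, 191]  (not all equal)
t=2: [45, 74, 149, 49, 137, 47, 52, 177, 81]  (not all equal)
t=3: [303, 359, 338, 306, 323, 290, 295, 250, 370]  (not all equal)
t=4: [184, 185, 181, 183, 180, 182, 182, 176, 186]  (not all equal)
t=5: [40, 39, 34, 39, 33, 38, 37, 29, 41]  (not all equal)
t=6: [275, 271, 265, 273, 263, 272, 271, 258, 274]  (not all equal)
t=7: [181, 180, 180, 181, 180, 181, 181, 180, 180]  (not all equal)
t=8: [34, 33, 33, 34, 33, 35, 35, 33, 33]  (not all equal)
t=9: [264, 262, 262, 264, 262, 265, 265, 262, 262]  (not all equal)
t=10: [180, 180, 180, 180, 180, 180, 180, 180, 180]  (all equal)

Answer: 10
Key observation: Synchronization is absorbing here: once all nodes are equal they stay equal, and step 10 is the first all-equal step.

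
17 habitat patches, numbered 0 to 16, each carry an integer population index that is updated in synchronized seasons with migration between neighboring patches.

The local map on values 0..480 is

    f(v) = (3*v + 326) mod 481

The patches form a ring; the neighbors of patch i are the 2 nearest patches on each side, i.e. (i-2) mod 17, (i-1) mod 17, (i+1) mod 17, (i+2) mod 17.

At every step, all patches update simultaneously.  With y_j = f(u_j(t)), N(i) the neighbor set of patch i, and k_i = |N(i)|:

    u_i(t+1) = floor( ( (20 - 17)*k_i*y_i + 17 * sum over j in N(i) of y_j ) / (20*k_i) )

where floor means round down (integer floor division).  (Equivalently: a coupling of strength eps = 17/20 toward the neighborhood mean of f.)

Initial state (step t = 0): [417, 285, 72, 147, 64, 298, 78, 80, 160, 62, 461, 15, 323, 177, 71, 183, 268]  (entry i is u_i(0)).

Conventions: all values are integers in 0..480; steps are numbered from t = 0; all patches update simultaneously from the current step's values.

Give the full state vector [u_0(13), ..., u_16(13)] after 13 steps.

Simulating step by step:
t=0: [417, 285, 72, 147, 64, 298, 78, 80, 160, 62, 461, 15, 323, 177, 71, 183, 268]
t=1: [199, 170, 152, 165, 150, 142, 161, 160, 146, 227, 265, 269, 277, 302, 278, 215, 196]
t=2: [299, 375, 349, 310, 307, 314, 298, 245, 224, 206, 171, 167, 198, 162, 222, 286, 278]
t=3: [217, 248, 241, 258, 312, 244, 192, 240, 255, 247, 326, 389, 292, 270, 257, 207, 140]
t=4: [199, 123, 132, 146, 202, 214, 192, 172, 221, 144, 162, 190, 184, 215, 263, 195, 193]
t=5: [344, 327, 331, 236, 269, 323, 242, 209, 299, 282, 286, 277, 252, 297, 290, 282, 326]
t=6: [325, 299, 262, 267, 206, 221, 276, 260, 250, 275, 200, 200, 210, 199, 232, 292, 303]
t=7: [247, 236, 283, 216, 182, 208, 187, 132, 223, 272, 326, 396, 367, 325, 312, 272, 232]
t=8: [127, 93, 155, 245, 292, 293, 301, 267, 253, 172, 210, 292, 293, 266, 266, 197, 148]
t=9: [280, 214, 192, 209, 231, 200, 203, 235, 287, 267, 276, 299, 257, 254, 264, 243, 244]
t=10: [161, 254, 220, 268, 389, 290, 237, 284, 220, 183, 195, 170, 176, 155, 119, 137, 111]
t=11: [173, 167, 146, 117, 113, 143, 122, 186, 240, 276, 308, 373, 331, 298, 267, 254, 220]
t=12: [220, 236, 274, 260, 232, 252, 232, 222, 245, 193, 178, 232, 205, 176, 187, 191, 216]
t=13: [149, 88, 91, 114, 117, 80, 74, 153, 204, 184, 278, 356, 327, 341, 329, 235, 197]

Answer: [149, 88, 91, 114, 117, 80, 74, 153, 204, 184, 278, 356, 327, 341, 329, 235, 197]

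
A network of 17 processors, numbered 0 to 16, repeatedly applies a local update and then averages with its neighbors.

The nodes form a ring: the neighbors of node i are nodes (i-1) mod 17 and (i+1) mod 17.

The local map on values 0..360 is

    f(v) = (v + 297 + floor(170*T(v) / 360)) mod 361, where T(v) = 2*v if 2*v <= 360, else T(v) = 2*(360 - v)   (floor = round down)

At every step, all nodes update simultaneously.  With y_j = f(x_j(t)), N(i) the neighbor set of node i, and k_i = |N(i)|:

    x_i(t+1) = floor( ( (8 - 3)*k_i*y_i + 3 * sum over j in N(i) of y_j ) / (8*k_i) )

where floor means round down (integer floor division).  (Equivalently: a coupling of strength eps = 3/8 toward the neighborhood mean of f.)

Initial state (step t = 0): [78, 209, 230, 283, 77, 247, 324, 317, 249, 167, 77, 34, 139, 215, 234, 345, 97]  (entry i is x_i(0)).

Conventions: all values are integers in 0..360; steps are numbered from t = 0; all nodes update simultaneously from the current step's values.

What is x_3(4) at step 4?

Simulating step by step:
t=0: [78, 209, 230, 283, 77, 247, 324, 317, 249, 167, 77, 34, 139, 215, 234, 345, 97]
t=1: [131, 249, 288, 251, 161, 251, 292, 292, 284, 232, 102, 55, 182, 272, 289, 261, 149]
t=2: [215, 271, 290, 282, 264, 282, 291, 291, 290, 259, 145, 105, 241, 290, 291, 278, 230]
t=3: [287, 290, 291, 291, 290, 291, 291, 292, 291, 276, 216, 182, 261, 291, 291, 290, 288]
t=4: [291, 291, 292, 292, 292, 292, 292, 292, 291, 290, 288, 287, 289, 291, 292, 292, 291]

Answer: x_3(4) = 292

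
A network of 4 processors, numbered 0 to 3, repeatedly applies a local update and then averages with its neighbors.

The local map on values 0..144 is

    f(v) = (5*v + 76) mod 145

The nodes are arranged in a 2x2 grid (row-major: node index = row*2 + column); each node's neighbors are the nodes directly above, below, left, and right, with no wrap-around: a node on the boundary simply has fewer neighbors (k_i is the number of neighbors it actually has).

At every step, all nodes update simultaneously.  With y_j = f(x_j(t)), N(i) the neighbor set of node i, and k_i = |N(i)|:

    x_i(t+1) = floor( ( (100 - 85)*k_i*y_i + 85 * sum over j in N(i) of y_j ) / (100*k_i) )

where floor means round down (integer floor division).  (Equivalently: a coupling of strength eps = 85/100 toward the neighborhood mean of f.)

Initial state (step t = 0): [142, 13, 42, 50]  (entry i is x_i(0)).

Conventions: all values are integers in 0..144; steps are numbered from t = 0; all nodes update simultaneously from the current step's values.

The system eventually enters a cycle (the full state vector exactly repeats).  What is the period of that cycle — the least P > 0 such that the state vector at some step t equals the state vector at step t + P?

Simulating step by step:
t=0: [142, 13, 42, 50]
t=1: [129, 62, 62, 125]
t=2: [102, 125, 125, 99]
t=3: [103, 78, 78, 123]
t=4: [28, 56, 56, 43]
t=5: [66, 40, 40, 56]
t=6: [128, 97, 97, 121]
t=7: [127, 119, 119, 122]
t=8: [97, 114, 114, 93]
t=9: [75, 108, 108, 72]
t=10: [33, 12, 12, 30]
t=11: [130, 95, 95, 127]
t=12: [98, 73, 73, 118]
t=13: [24, 93, 93, 18]
t=14: [97, 46, 46, 93]
t=15: [32, 101, 101, 29]
t=16: [14, 71, 71, 12]
t=17: [120, 79, 79, 140]
t=18: [45, 67, 67, 38]
t=19: [104, 74, 74, 121]
t=20: [11, 51, 51, 24]
t=21: [54, 83, 83, 42]
t=22: [56, 92, 92, 68]
t=23: [95, 96, 96, 104]
t=24: [120, 74, 74, 105]
t=25: [23, 51, 51, 12]
t=26: [41, 83, 83, 55]
t=27: [68, 92, 92, 56]
t=28: [104, 96, 96, 95]
t=29: [105, 74, 74, 120]
t=30: [12, 51, 51, 23]
t=31: [55, 83, 83, 41]
t=32: [56, 92, 92, 68]

Answer: 10
Key observation: The state at step 22, [56, 92, 92, 68], reappears at step 32 — and no state repeats earlier — so the cycle the system enters has period 10.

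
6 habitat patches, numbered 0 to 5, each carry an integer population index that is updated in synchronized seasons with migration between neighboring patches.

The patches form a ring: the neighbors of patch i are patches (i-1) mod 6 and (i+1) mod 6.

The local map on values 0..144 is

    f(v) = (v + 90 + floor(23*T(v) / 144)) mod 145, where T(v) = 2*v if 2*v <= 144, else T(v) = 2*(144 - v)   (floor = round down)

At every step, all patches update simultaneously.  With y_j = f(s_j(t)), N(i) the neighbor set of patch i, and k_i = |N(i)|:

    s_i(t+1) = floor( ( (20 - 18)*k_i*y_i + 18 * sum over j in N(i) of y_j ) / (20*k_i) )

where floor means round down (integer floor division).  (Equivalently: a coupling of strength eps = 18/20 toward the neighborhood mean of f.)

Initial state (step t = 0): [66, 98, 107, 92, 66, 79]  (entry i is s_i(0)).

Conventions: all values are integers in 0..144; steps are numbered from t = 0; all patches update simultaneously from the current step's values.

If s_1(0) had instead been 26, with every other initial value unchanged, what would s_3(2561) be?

Simulating step by step:
t=0: [66, 26, 107, 92, 66, 79]
t=1: [78, 55, 85, 48, 46, 33]
t=2: [71, 43, 16, 24, 63, 35]
t=3: [65, 67, 66, 74, 118, 43]
t=4: [18, 31, 36, 50, 26, 45]
t=5: [71, 125, 76, 118, 18, 107]
t=6: [66, 43, 70, 76, 71, 74]
t=7: [22, 31, 23, 37, 41, 35]
t=8: [131, 120, 132, 132, 137, 131]
t=9: [76, 79, 76, 81, 80, 81]
t=10: [44, 42, 44, 43, 45, 43]
t=11: [0, 2, 0, 3, 1, 3]
t=12: [92, 90, 92, 90, 92, 90]
t=13: [52, 52, 52, 52, 52, 52]
t=14: [13, 13, 13, 13, 13, 13]
t=15: [107, 107, 107, 107, 107, 107]
t=16: [63, 63, 63, 63, 63, 63]
t=17: [28, 28, 28, 28, 28, 28]
t=18: [126, 126, 126, 126, 126, 126]
t=19: [76, 76, 76, 76, 76, 76]
t=20: [42, 42, 42, 42, 42, 42]
t=21: [0, 0, 0, 0, 0, 0]
t=22: [90, 90, 90, 90, 90, 90]
t=23: [52, 52, 52, 52, 52, 52]

Answer: s_3(2561) = 0
Key observation: The state at step 13, [52, 52, 52, 52, 52, 52], reappears at step 23: the system is in a cycle of period 10 from step 13 on.  Therefore the state at step 2561 equals the state at step 13 + ((2561 - 13) mod 10) = 21, which is [0, 0, 0, 0, 0, 0].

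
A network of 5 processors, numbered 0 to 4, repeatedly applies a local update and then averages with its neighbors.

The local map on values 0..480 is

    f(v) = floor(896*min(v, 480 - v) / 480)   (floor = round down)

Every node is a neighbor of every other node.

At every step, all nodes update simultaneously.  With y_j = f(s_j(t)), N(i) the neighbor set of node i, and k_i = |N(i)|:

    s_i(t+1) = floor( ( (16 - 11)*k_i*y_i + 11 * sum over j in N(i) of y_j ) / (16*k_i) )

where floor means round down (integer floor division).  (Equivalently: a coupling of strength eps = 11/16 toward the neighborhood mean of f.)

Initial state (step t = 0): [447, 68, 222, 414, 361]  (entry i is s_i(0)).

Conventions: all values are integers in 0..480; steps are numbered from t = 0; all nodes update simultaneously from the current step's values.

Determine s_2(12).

Answer: s_2(12) = 119

Derivation:
t=0: [447, 68, 222, 414, 361]
t=1: [171, 180, 220, 179, 193]
t=2: [347, 349, 359, 349, 352]
t=3: [240, 240, 237, 240, 239]
t=4: [446, 446, 445, 446, 446]
t=5: [63, 63, 63, 63, 63]
t=6: [117, 117, 117, 117, 117]
t=7: [218, 218, 218, 218, 218]
t=8: [406, 406, 406, 406, 406]
t=9: [138, 138, 138, 138, 138]
t=10: [257, 257, 257, 257, 257]
t=11: [416, 416, 416, 416, 416]
t=12: [119, 119, 119, 119, 119]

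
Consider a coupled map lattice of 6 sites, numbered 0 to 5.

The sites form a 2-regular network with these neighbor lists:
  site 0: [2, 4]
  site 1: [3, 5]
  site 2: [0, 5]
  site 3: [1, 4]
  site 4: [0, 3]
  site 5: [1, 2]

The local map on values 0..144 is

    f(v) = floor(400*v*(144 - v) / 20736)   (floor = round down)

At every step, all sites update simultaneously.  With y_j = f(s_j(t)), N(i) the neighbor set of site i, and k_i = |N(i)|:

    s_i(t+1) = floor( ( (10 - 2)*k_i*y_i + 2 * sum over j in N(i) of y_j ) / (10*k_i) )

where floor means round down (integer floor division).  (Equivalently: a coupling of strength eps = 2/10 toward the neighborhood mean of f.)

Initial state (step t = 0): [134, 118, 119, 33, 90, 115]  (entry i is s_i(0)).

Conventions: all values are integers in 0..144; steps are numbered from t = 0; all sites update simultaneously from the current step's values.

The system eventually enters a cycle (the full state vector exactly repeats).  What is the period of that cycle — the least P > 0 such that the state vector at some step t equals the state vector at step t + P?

Answer: 2
Key observation: The state at step 7, [92, 91, 92, 91, 92, 91], reappears at step 9 — and no state repeats earlier — so the cycle the system enters has period 2.

Derivation:
t=0: [134, 118, 119, 33, 90, 115]
t=1: [35, 60, 54, 71, 83, 62]
t=2: [77, 97, 91, 98, 94, 97]
t=3: [97, 86, 93, 86, 90, 87]
t=4: [88, 95, 91, 95, 92, 94]
t=5: [94, 89, 92, 89, 92, 90]
t=6: [90, 93, 91, 93, 92, 93]
t=7: [92, 91, 92, 91, 92, 91]
t=8: [92, 93, 92, 92, 92, 92]
t=9: [92, 91, 92, 91, 92, 91]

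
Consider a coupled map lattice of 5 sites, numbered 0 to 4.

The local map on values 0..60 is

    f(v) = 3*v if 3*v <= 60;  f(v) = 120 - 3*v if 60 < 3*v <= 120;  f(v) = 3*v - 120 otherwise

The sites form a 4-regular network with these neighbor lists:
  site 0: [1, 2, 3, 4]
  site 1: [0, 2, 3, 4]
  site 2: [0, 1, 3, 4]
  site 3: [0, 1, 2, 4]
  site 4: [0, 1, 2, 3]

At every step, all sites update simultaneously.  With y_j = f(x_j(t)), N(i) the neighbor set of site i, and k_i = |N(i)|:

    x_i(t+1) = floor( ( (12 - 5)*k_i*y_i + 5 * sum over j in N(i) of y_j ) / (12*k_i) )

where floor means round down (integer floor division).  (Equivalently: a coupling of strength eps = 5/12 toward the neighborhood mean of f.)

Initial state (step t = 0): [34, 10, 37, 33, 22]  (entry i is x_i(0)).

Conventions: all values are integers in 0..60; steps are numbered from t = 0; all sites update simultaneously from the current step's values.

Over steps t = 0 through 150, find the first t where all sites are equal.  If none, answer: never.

Simulating step by step:
t=0: [34, 10, 37, 33, 22]  (not all equal)
t=1: [22, 28, 18, 23, 39]  (not all equal)
t=2: [46, 37, 46, 45, 22]  (not all equal)
t=3: [20, 16, 20, 19, 37]  (not all equal)
t=4: [53, 47, 53, 51, 28]  (not all equal)
t=5: [36, 27, 36, 33, 34]  (not all equal)
t=6: [16, 29, 16, 20, 19]  (not all equal)
t=7: [48, 41, 48, 54, 52]  (not all equal)
t=8: [24, 14, 24, 33, 30]  (not all equal)
t=9: [42, 39, 42, 29, 34]  (not all equal)
t=10: [9, 8, 9, 22, 15]  (not all equal)
t=11: [31, 29, 31, 44, 40]  (not all equal)
t=12: [23, 26, 23, 16, 10]  (not all equal)
t=13: [47, 43, 47, 46, 37]  (not all equal)
t=14: [18, 12, 18, 16, 12]  (not all equal)
t=15: [49, 41, 49, 46, 41]  (not all equal)
t=16: [21, 9, 21, 16, 9]  (not all equal)
t=17: [49, 35, 49, 45, 35]  (not all equal)
t=18: [23, 17, 23, 17, 17]  (not all equal)
t=19: [51, 51, 51, 51, 51]  (all equal)

Answer: 19
Key observation: Synchronization is absorbing here: once all sites are equal they stay equal, and step 19 is the first all-equal step.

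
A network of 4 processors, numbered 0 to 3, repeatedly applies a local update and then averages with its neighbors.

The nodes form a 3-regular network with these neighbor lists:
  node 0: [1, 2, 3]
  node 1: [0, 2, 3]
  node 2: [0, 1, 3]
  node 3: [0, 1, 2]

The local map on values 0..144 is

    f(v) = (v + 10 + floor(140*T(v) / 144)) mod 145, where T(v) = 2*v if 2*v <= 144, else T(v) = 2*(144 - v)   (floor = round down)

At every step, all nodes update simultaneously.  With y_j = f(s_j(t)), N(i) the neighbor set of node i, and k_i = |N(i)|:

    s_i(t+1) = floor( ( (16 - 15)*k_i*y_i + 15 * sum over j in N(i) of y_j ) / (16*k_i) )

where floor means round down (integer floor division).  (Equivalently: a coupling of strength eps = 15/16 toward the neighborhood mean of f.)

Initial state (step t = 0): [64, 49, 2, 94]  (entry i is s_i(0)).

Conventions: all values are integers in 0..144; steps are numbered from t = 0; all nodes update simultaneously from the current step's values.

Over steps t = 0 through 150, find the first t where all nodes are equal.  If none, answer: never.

Simulating step by step:
t=0: [64, 49, 2, 94]  (not all equal)
t=1: [28, 39, 37, 27]  (not all equal)
t=2: [109, 101, 102, 109]  (not all equal)
t=3: [46, 44, 44, 46]  (not all equal)
t=4: [86, 52, 52, 86]  (not all equal)
t=5: [34, 46, 46, 34]  (not all equal)
t=6: [41, 68, 68, 41]  (not all equal)
t=7: [89, 105, 105, 89]  (not all equal)
t=8: [50, 54, 54, 50]  (not all equal)
t=9: [19, 16, 16, 19]  (not all equal)
t=10: [60, 62, 62, 60]  (not all equal)
t=11: [44, 43, 43, 44]  (not all equal)
t=12: [137, 137, 137, 137]  (all equal)

Answer: 12
Key observation: Synchronization is absorbing here: once all nodes are equal they stay equal, and step 12 is the first all-equal step.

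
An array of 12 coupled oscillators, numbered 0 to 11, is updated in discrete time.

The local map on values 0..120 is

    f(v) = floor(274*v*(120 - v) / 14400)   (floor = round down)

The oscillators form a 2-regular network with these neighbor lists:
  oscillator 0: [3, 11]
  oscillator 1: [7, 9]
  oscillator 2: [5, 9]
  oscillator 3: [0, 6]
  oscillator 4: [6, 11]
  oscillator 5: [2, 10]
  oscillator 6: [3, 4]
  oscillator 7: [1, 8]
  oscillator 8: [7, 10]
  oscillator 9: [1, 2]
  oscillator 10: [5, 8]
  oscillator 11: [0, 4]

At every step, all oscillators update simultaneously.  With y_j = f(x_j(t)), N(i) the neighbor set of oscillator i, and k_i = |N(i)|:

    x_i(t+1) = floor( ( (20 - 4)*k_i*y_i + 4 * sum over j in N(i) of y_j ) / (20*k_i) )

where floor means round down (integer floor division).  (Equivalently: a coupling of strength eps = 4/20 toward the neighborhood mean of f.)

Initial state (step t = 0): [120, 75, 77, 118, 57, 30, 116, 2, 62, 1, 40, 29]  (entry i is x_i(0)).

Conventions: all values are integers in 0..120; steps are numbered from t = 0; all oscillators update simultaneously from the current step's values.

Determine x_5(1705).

Answer: x_5(1705) = 67
Key observation: The state at step 6, [67, 67, 67, 67, 67, 67, 67, 67, 67, 67, 67, 67], reappears at step 7: the system is in a cycle of period 1 from step 6 on.  Therefore the state at step 1705 equals the state at step 6 + ((1705 - 6) mod 1) = 6, which is [67, 67, 67, 67, 67, 67, 67, 67, 67, 67, 67, 67].

Derivation:
t=0: [120, 75, 77, 118, 57, 30, 116, 2, 62, 1, 40, 29]
t=1: [5, 51, 55, 4, 60, 53, 13, 16, 60, 14, 59, 46]
t=2: [15, 58, 63, 10, 63, 67, 28, 38, 64, 35, 67, 59]
t=3: [32, 65, 66, 23, 66, 67, 48, 60, 67, 58, 67, 64]
t=4: [53, 68, 67, 45, 66, 67, 62, 67, 67, 67, 67, 66]
t=5: [66, 67, 67, 64, 67, 67, 67, 67, 67, 67, 67, 67]
t=6: [67, 67, 67, 67, 67, 67, 67, 67, 67, 67, 67, 67]
t=7: [67, 67, 67, 67, 67, 67, 67, 67, 67, 67, 67, 67]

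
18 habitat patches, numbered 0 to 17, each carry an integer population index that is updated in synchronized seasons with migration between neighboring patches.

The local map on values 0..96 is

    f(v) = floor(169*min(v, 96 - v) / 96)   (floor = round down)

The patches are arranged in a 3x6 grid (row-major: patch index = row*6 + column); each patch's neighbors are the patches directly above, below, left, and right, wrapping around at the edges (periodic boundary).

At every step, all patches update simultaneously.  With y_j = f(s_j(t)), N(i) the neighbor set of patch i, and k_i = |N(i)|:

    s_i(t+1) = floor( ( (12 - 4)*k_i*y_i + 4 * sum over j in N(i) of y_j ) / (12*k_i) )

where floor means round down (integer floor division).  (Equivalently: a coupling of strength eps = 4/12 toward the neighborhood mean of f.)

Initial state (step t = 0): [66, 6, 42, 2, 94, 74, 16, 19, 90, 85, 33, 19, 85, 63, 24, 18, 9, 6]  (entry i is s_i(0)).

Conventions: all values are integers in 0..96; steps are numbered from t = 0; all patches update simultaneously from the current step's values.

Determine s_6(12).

Simulating step by step:
t=0: [66, 6, 42, 2, 94, 74, 16, 19, 90, 85, 33, 19, 85, 63, 24, 18, 9, 6]
t=1: [42, 24, 54, 12, 11, 33, 30, 30, 20, 21, 44, 33, 25, 47, 42, 27, 18, 15]
t=2: [65, 51, 62, 28, 28, 53, 53, 52, 42, 39, 63, 56, 48, 72, 68, 44, 34, 33]
t=3: [62, 72, 60, 53, 52, 69, 73, 73, 69, 66, 59, 68, 75, 52, 53, 70, 59, 62]
t=4: [53, 47, 61, 69, 72, 51, 42, 43, 50, 54, 63, 50, 43, 67, 69, 52, 63, 55]
t=5: [75, 76, 62, 52, 48, 75, 74, 73, 74, 70, 59, 76, 72, 57, 53, 70, 59, 72]
t=6: [36, 40, 58, 70, 76, 40, 38, 41, 43, 48, 62, 38, 43, 61, 67, 51, 63, 42]
t=7: [65, 68, 64, 52, 42, 66, 67, 70, 72, 77, 59, 66, 71, 63, 57, 72, 59, 71]
t=8: [52, 50, 57, 68, 70, 53, 50, 46, 44, 40, 61, 52, 46, 55, 61, 48, 62, 47]
t=9: [77, 78, 67, 54, 50, 73, 79, 79, 74, 69, 61, 76, 79, 73, 65, 75, 62, 78]
t=10: [32, 33, 50, 66, 72, 41, 29, 30, 40, 48, 59, 36, 30, 38, 49, 43, 56, 34]
t=11: [56, 59, 75, 58, 49, 66, 52, 55, 71, 77, 64, 62, 54, 64, 78, 74, 66, 60]
t=12: [68, 62, 41, 59, 73, 57, 74, 68, 43, 39, 56, 60, 70, 57, 35, 40, 54, 61]

Answer: s_6(12) = 74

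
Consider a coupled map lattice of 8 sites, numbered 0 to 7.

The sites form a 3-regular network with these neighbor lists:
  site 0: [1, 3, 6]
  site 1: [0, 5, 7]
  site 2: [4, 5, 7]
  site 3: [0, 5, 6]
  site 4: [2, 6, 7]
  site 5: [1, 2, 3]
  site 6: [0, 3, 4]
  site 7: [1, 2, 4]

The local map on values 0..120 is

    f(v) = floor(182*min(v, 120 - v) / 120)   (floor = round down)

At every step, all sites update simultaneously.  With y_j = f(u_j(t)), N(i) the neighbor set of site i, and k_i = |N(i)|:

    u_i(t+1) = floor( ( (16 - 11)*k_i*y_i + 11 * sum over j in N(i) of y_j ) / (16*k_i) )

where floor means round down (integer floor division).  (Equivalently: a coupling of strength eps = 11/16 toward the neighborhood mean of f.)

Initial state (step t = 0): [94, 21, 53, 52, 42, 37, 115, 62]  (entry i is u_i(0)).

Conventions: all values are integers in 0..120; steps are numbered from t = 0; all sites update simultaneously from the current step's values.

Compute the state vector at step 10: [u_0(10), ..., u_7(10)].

Simulating step by step:
t=0: [94, 21, 53, 52, 42, 37, 115, 62]
t=1: [38, 51, 72, 47, 59, 60, 43, 67]
t=2: [66, 76, 82, 71, 77, 78, 70, 79]
t=3: [74, 67, 61, 73, 64, 64, 73, 62]
t=4: [72, 80, 86, 73, 82, 81, 73, 85]
t=5: [68, 60, 54, 68, 57, 60, 68, 55]
t=6: [80, 86, 84, 80, 82, 85, 79, 85]
t=7: [58, 53, 54, 58, 56, 54, 59, 53]
t=8: [85, 81, 81, 86, 83, 82, 86, 81]
t=9: [53, 57, 57, 52, 56, 56, 52, 58]
t=10: [80, 84, 85, 79, 83, 83, 79, 85]

Answer: [80, 84, 85, 79, 83, 83, 79, 85]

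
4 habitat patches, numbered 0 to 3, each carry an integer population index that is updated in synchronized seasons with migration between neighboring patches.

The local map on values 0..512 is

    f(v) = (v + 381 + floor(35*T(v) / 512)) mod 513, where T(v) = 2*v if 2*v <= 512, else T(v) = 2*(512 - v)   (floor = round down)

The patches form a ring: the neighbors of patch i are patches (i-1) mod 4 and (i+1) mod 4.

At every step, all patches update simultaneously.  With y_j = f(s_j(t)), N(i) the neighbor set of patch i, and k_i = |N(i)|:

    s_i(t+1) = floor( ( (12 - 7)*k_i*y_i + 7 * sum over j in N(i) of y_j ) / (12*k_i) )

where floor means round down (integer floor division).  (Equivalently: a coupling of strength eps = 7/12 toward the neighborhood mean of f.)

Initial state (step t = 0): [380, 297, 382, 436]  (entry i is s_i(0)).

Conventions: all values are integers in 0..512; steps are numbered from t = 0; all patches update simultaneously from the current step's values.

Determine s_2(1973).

Simulating step by step:
t=0: [380, 297, 382, 436]
t=1: [259, 236, 259, 286]
t=2: [160, 150, 160, 170]
t=3: [49, 44, 49, 54]
t=4: [436, 433, 436, 438]
t=5: [313, 312, 313, 314]
t=6: [208, 207, 208, 208]
t=7: [103, 103, 103, 104]
t=8: [498, 498, 498, 498]
t=9: [367, 367, 367, 367]
t=10: [254, 254, 254, 254]
t=11: [156, 156, 156, 156]
t=12: [45, 45, 45, 45]
t=13: [432, 432, 432, 432]
t=14: [310, 310, 310, 310]
t=15: [205, 205, 205, 205]
t=16: [101, 101, 101, 101]
t=17: [495, 495, 495, 495]
t=18: [365, 365, 365, 365]
t=19: [253, 253, 253, 253]
t=20: [155, 155, 155, 155]
t=21: [44, 44, 44, 44]
t=22: [431, 431, 431, 431]
t=23: [310, 310, 310, 310]

Answer: s_2(1973) = 155
Key observation: The state at step 14, [310, 310, 310, 310], reappears at step 23: the system is in a cycle of period 9 from step 14 on.  Therefore the state at step 1973 equals the state at step 14 + ((1973 - 14) mod 9) = 20, which is [155, 155, 155, 155].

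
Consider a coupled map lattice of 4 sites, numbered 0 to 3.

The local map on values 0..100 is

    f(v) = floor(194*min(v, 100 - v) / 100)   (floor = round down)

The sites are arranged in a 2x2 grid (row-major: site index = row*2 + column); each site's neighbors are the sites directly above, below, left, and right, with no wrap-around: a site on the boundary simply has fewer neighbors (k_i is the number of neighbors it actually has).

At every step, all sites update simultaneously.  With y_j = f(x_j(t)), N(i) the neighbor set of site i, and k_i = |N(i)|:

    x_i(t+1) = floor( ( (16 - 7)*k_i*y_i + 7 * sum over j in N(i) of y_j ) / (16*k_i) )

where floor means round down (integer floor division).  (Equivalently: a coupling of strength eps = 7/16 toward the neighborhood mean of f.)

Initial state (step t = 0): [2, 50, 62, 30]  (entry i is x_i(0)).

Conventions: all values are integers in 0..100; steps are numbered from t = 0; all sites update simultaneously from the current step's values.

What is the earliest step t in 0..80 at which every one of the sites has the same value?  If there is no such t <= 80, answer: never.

Answer: never
Key observation: The state at step 14 reappears at step 17 — the system is in a cycle of period 3 from step 14 on.  No step 0..17 is synchronized, and the cycle repeats forever, so no step up to 80 (or ever) has all sites equal.

Derivation:
t=0: [2, 50, 62, 30]  (not all equal)
t=1: [38, 67, 54, 69]  (not all equal)
t=2: [74, 65, 79, 67]  (not all equal)
t=3: [51, 62, 47, 59]  (not all equal)
t=4: [89, 79, 89, 80]  (not all equal)
t=5: [25, 35, 24, 34]  (not all equal)
t=6: [51, 62, 50, 61]  (not all equal)
t=7: [90, 78, 91, 79]  (not all equal)
t=8: [23, 36, 22, 35]  (not all equal)
t=9: [49, 63, 47, 61]  (not all equal)
t=10: [88, 77, 88, 77]  (not all equal)
t=11: [27, 39, 27, 39]  (not all equal)
t=12: [57, 69, 57, 69]  (not all equal)
t=13: [77, 65, 77, 65]  (not all equal)
t=14: [49, 61, 49, 61]  (not all equal)
t=15: [90, 79, 90, 79]  (not all equal)
t=16: [23, 35, 23, 35]  (not all equal)
t=17: [49, 61, 49, 61]  (not all equal)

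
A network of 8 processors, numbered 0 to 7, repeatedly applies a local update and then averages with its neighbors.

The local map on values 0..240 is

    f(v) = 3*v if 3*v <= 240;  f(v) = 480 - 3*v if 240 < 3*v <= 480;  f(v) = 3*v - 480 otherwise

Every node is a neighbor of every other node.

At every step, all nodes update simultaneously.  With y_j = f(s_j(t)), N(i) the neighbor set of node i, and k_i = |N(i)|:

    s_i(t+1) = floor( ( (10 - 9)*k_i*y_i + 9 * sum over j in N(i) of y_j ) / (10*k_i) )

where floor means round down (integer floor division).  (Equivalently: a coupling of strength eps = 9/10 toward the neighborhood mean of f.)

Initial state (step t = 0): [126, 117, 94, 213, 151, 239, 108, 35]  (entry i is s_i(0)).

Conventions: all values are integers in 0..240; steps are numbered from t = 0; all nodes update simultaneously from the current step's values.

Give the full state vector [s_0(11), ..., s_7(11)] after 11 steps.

Simulating step by step:
t=0: [126, 117, 94, 213, 151, 239, 108, 35]
t=1: [140, 139, 137, 138, 142, 136, 138, 140]
t=2: [63, 63, 63, 63, 64, 63, 63, 63]
t=3: [189, 189, 189, 189, 189, 189, 189, 189]
t=4: [87, 87, 87, 87, 87, 87, 87, 87]
t=5: [219, 219, 219, 219, 219, 219, 219, 219]
t=6: [177, 177, 177, 177, 177, 177, 177, 177]
t=7: [51, 51, 51, 51, 51, 51, 51, 51]
t=8: [153, 153, 153, 153, 153, 153, 153, 153]
t=9: [21, 21, 21, 21, 21, 21, 21, 21]
t=10: [63, 63, 63, 63, 63, 63, 63, 63]
t=11: [189, 189, 189, 189, 189, 189, 189, 189]

Answer: [189, 189, 189, 189, 189, 189, 189, 189]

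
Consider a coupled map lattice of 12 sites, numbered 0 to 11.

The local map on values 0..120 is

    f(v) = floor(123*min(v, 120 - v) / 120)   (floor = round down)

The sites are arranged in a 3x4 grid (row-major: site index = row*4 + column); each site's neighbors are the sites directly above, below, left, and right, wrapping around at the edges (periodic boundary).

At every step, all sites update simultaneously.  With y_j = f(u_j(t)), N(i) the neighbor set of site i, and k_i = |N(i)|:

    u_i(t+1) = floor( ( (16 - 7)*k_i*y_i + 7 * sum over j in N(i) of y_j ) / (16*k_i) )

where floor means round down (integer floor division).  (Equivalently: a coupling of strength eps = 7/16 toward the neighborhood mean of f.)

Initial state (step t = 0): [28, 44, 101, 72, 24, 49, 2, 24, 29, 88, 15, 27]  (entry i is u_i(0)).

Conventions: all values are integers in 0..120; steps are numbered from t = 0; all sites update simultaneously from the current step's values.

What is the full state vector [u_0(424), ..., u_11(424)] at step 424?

Answer: [23, 23, 23, 23, 23, 23, 23, 23, 23, 23, 23, 23]
Key observation: The state at step 12, [23, 23, 23, 23, 23, 23, 23, 23, 23, 23, 23, 23], reappears at step 13: the system is in a cycle of period 1 from step 12 on.  Therefore the state at step 424 equals the state at step 12 + ((424 - 12) mod 1) = 12, which is [23, 23, 23, 23, 23, 23, 23, 23, 23, 23, 23, 23].

Derivation:
t=0: [28, 44, 101, 72, 24, 49, 2, 24, 29, 88, 15, 27]
t=1: [31, 39, 22, 38, 27, 39, 12, 24, 28, 33, 17, 27]
t=2: [31, 35, 23, 32, 28, 34, 17, 24, 28, 32, 19, 26]
t=3: [30, 32, 24, 29, 28, 31, 20, 24, 28, 30, 21, 25]
t=4: [29, 30, 24, 27, 28, 29, 22, 24, 28, 29, 22, 25]
t=5: [28, 29, 24, 26, 27, 28, 23, 24, 27, 28, 23, 25]
t=6: [27, 28, 24, 25, 26, 27, 23, 24, 27, 27, 23, 25]
t=7: [26, 27, 24, 25, 26, 26, 23, 24, 26, 26, 23, 24]
t=8: [26, 26, 24, 24, 25, 25, 23, 24, 25, 25, 23, 24]
t=9: [25, 25, 24, 24, 25, 24, 23, 24, 25, 24, 23, 24]
t=10: [24, 24, 23, 24, 24, 24, 23, 24, 24, 24, 23, 24]
t=11: [24, 23, 23, 23, 24, 23, 23, 23, 24, 23, 23, 23]
t=12: [23, 23, 23, 23, 23, 23, 23, 23, 23, 23, 23, 23]
t=13: [23, 23, 23, 23, 23, 23, 23, 23, 23, 23, 23, 23]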